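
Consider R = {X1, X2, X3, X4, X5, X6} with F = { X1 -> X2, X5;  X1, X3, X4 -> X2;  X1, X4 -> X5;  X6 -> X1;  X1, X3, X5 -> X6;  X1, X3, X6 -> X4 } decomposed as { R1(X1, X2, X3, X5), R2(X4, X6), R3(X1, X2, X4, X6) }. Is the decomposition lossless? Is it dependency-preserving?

lossy and not dependency-preserving

Lossless test (chase): Rows 1 and 3 agree on X1; apply X1→X2, X5 and equate their X2, X5 entries. Rows 2 and 3 agree on X6; apply X6→X1 and equate their X1 entries. Rows 1 and 2 agree on X1; apply X1→X2, X5 and equate their X2, X5 entries. No row becomes fully distinguished — the join is lossy.
Dependency preservation: the restricted closure of {X1, X3, X5} across the fragments never reaches {X6}, so X1, X3, X5 → X6 cannot be enforced without a join — not preserved.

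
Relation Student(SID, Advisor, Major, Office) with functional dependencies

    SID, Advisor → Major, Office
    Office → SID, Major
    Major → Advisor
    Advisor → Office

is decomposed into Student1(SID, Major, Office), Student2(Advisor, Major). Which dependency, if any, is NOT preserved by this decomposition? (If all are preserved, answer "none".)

none

SID, Advisor → Major, Office: restricted closure across fragments reaches Major, Office.
Office → SID, Major lies within Student1.
Major → Advisor lies within Student2.
Advisor → Office: restricted closure across fragments reaches Office.
Every dependency is enforceable on the fragments, so the decomposition is dependency-preserving.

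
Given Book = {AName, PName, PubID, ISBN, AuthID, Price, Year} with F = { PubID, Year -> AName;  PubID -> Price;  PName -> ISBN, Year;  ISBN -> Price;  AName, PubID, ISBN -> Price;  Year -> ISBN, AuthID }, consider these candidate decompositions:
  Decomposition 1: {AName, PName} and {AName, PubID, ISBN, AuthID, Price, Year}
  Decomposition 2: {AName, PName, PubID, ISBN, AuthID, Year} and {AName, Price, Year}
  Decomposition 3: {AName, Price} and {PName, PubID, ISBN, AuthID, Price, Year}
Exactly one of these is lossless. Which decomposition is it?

Decomposition 2

Decomposition 1: common = {AName}, closure = {AName} → lossy.
Decomposition 2: common = {AName, Year}, closure = {AName, ISBN, AuthID, Price, Year} → lossless.
Decomposition 3: common = {Price}, closure = {Price} → lossy.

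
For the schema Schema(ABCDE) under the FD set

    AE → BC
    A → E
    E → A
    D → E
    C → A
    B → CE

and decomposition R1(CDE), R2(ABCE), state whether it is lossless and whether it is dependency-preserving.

lossless and dependency-preserving

Lossless test: (CE)⁺ = {ABCE}, which contains all of one fragment — lossless.
Dependency preservation: every FD's attributes lie within a single fragment, so each can be enforced locally — preserved.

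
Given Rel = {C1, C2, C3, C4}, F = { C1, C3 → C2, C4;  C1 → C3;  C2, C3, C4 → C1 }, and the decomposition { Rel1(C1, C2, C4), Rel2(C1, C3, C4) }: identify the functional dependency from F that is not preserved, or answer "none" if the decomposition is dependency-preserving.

Check C2, C3, C4 → C1: no single fragment contains all of {C1, C2, C3, C4}, and the restricted closure of {C2, C3, C4} across the fragments never reaches {C1}.
C1, C3 → C2, C4 is preserved.
C1 → C3 is preserved.

C2, C3, C4 → C1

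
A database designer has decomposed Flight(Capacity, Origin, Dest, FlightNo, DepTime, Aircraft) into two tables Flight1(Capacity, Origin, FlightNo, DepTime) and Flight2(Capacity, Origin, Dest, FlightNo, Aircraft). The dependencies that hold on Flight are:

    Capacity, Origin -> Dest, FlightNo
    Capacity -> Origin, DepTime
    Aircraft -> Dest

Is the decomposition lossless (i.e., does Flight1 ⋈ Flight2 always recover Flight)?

Common attributes: Flight1 ∩ Flight2 = {Capacity, Origin, FlightNo}.
Closure of {Capacity, Origin, FlightNo}: Capacity, Origin → Dest, FlightNo applies, adding Dest; Capacity → Origin, DepTime applies, adding DepTime. So (Capacity, Origin, FlightNo)⁺ = {Capacity, Origin, Dest, FlightNo, DepTime}.
This closure contains every attribute of Flight1, so Flight1 ∩ Flight2 → Flight1. The join is lossless.

Yes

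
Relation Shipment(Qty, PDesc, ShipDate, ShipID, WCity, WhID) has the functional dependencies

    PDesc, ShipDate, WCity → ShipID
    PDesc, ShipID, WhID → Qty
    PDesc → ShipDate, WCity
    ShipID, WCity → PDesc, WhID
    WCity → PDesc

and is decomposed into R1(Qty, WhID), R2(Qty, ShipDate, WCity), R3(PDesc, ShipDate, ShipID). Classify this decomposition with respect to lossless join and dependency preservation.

lossy and not dependency-preserving

Lossless test (chase): applying each FD to every pair of rows produces no changes in the tableau, so no row becomes fully distinguished — the join is lossy.
Dependency preservation: the restricted closure of {PDesc, ShipID, WhID} across the fragments never reaches {Qty}, so PDesc, ShipID, WhID → Qty cannot be enforced without a join — not preserved.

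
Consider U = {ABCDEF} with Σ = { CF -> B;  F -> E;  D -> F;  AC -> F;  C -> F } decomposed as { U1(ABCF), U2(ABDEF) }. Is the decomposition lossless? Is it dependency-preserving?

lossy but dependency-preserving

Lossless test: (ABF)⁺ = {ABEF}, which is a superkey of neither fragment — lossy.
Dependency preservation: every FD's attributes lie within a single fragment, so each can be enforced locally — preserved.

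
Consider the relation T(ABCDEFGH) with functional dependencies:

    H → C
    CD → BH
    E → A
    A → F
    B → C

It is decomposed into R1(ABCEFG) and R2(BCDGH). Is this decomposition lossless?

Common attributes: R1 ∩ R2 = {BCG}.
No dependency enlarges {BCG}, so (BCG)⁺ = {BCG}.
The closure contains neither all of R1 = {ABCEFG} nor all of R2 = {BCDGH}, so the common attributes are not a superkey of either fragment. The join is lossy.

No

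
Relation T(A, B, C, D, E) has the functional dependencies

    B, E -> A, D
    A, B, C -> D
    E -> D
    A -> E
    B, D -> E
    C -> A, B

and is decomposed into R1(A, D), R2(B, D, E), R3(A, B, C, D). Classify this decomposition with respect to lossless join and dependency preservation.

Lossless test (chase): Rows 1 and 3 agree on A; apply A→E and equate their E entries. Rows 2 and 3 agree on B, D; apply B, D→E and equate their E entries. Rows 2 and 3 agree on B, E; apply B, E→A, D and equate their A, D entries. Row 3 is now all distinguished symbols — the join is lossless.
Dependency preservation: the restricted closure of {A} across the fragments never reaches {E}, so A → E cannot be enforced without a join — not preserved.

lossless but not dependency-preserving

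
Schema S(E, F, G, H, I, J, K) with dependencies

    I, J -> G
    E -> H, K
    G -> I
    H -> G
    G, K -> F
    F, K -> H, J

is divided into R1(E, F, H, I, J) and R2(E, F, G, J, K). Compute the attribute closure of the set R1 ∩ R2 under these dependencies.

R1 ∩ R2 = {E, F, J}.
E → H, K applies, adding H, K
H → G applies, adding G
G → I applies, adding I
Closure: {E, F, G, H, I, J, K}.

E, F, G, H, I, J, K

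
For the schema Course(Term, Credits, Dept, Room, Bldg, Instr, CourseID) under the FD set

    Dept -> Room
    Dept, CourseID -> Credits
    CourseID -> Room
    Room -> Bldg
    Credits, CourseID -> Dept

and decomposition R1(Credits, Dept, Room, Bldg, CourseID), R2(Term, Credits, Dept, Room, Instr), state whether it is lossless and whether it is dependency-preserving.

Lossless test: (Credits, Dept, Room)⁺ = {Credits, Dept, Room, Bldg}, which is a superkey of neither fragment — lossy.
Dependency preservation: every FD's attributes lie within a single fragment, so each can be enforced locally — preserved.

lossy but dependency-preserving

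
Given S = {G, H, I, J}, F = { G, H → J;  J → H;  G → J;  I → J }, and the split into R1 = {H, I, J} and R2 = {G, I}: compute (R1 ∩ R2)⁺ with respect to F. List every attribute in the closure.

R1 ∩ R2 = {I}.
I → J applies, adding J
J → H applies, adding H
Closure: {H, I, J}.

H, I, J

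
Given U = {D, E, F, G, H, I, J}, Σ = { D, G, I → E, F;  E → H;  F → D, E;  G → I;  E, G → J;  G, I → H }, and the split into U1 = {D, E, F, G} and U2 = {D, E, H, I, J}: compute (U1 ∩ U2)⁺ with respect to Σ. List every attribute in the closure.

U1 ∩ U2 = {D, E}.
E → H applies, adding H
Closure: {D, E, H}.

D, E, H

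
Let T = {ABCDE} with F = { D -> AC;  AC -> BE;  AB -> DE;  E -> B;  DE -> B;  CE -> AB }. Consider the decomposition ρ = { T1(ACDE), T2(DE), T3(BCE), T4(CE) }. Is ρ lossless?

Chase test. Columns are ABCDE; row i has aⱼ where attribute j ∈ Ti, else bᵢⱼ.
Initial tableau (one row per fragment):
  row 1: a1 b12 a3 a4 a5
  row 2: b21 b22 b23 a4 a5
  row 3: b31 a2 a3 b34 a5
  row 4: b41 b42 a3 b44 a5
Rows 1 and 2 agree on D; apply D→AC and equate their AC entries.
Rows 1 and 2 agree on AC; apply AC→BE and equate their BE entries.
Rows 1 and 3 agree on E; apply E→B and equate their B entries.
Rows 1 and 4 agree on E; apply E→B and equate their B entries.
Rows 1 and 3 agree on CE; apply CE→AB and equate their AB entries.
Rows 1 and 4 agree on CE; apply CE→AB and equate their AB entries.
Rows 1 and 3 agree on AB; apply AB→DE and equate their DE entries.
Rows 1 and 4 agree on AB; apply AB→DE and equate their DE entries.
Row 1 is now all distinguished symbols — the join is lossless.

Yes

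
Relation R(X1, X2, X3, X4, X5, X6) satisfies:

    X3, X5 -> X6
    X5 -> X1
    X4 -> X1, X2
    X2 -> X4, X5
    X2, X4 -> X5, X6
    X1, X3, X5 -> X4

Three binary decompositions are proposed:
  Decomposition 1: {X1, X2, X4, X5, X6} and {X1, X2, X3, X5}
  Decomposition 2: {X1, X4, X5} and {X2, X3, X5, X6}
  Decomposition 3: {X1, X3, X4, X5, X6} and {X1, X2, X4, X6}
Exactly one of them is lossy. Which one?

Decomposition 2

Decomposition 1: common = {X1, X2, X5}, closure = {X1, X2, X4, X5, X6} → lossless.
Decomposition 2: common = {X5}, closure = {X1, X5} → lossy.
Decomposition 3: common = {X1, X4, X6}, closure = {X1, X2, X4, X5, X6} → lossless.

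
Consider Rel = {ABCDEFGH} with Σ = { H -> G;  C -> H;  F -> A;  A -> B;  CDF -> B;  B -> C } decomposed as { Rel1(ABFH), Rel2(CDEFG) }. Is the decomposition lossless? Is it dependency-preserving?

lossless but not dependency-preserving

Lossless test: (F)⁺ = {ABCFGH}, which contains all of one fragment — lossless.
Dependency preservation: the restricted closure of {H} across the fragments never reaches {G}, so H → G cannot be enforced without a join — not preserved.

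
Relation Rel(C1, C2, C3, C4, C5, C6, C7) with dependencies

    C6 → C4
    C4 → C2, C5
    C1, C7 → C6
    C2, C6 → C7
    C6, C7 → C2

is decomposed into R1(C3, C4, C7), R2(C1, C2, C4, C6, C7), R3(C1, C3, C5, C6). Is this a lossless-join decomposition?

Yes

Chase test. Columns are C1, C2, C3, C4, C5, C6, C7; row i has aⱼ where attribute j ∈ Ri, else bᵢⱼ.
Initial tableau (one row per fragment):
  row 1: b11 b12 a3 a4 b15 b16 a7
  row 2: a1 a2 b23 a4 b25 a6 a7
  row 3: a1 b32 a3 b34 a5 a6 b37
Rows 2 and 3 agree on C6; apply C6→C4 and equate their C4 entries.
Rows 1 and 2 agree on C4; apply C4→C2, C5 and equate their C2, C5 entries.
Rows 1 and 3 agree on C4; apply C4→C2, C5 and equate their C2, C5 entries.
Rows 2 and 3 agree on C2, C6; apply C2, C6→C7 and equate their C7 entries.
Row 3 is now all distinguished symbols — the join is lossless.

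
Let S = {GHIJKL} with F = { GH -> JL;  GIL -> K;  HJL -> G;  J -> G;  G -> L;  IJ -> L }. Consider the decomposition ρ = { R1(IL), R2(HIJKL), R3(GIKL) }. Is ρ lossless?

Chase test. Columns are GHIJKL; row i has aⱼ where attribute j ∈ Ri, else bᵢⱼ.
Initial tableau (one row per fragment):
  row 1: b11 b12 a3 b14 b15 a6
  row 2: b21 a2 a3 a4 a5 a6
  row 3: a1 b32 a3 b34 a5 a6
No row becomes fully distinguished — the join is lossy.

No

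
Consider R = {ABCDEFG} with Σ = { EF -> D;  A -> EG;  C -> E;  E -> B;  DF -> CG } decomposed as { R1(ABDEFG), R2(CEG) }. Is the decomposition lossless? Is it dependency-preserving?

Lossless test: (EG)⁺ = {BEG}, which is a superkey of neither fragment — lossy.
Dependency preservation: the restricted closure of {DF} across the fragments never reaches {CG}, so DF → CG cannot be enforced without a join — not preserved.

lossy and not dependency-preserving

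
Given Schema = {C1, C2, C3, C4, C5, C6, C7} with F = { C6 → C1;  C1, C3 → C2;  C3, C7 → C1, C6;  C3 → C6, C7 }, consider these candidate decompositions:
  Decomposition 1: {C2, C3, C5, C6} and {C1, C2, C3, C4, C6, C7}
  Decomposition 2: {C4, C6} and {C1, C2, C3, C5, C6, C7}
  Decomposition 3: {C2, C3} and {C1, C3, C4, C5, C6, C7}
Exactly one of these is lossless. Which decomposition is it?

Decomposition 3

Decomposition 1: common = {C2, C3, C6}, closure = {C1, C2, C3, C6, C7} → lossy.
Decomposition 2: common = {C6}, closure = {C1, C6} → lossy.
Decomposition 3: common = {C3}, closure = {C1, C2, C3, C6, C7} → lossless.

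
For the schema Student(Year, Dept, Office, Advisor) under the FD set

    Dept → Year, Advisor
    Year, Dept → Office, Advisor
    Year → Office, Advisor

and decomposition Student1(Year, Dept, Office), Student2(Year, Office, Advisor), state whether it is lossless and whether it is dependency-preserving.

lossless and dependency-preserving

Lossless test: (Year, Office)⁺ = {Year, Office, Advisor}, which contains all of one fragment — lossless.
Dependency preservation: Dept → Year, Advisor; Year, Dept → Office, Advisor are not contained in any single fragment, but the restricted closure of each left-hand side across the fragments still reaches the right-hand side; the remaining FDs each lie inside some fragment. All dependencies are preserved.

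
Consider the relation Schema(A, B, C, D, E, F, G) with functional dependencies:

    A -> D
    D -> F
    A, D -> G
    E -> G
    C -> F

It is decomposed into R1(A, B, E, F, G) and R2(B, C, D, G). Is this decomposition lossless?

No

Common attributes: R1 ∩ R2 = {B, G}.
No dependency enlarges {B, G}, so (B, G)⁺ = {B, G}.
The closure contains neither all of R1 = {A, B, E, F, G} nor all of R2 = {B, C, D, G}, so the common attributes are not a superkey of either fragment. The join is lossy.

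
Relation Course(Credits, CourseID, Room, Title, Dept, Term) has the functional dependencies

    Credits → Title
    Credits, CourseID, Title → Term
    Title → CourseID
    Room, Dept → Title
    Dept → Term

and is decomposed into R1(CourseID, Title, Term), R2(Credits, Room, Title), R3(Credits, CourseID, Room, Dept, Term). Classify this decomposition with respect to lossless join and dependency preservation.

Lossless test (chase): Rows 2 and 3 agree on Credits; apply Credits→Title and equate their Title entries. Rows 1 and 2 agree on Title; apply Title→CourseID and equate their CourseID entries. Rows 2 and 3 agree on Credits, CourseID, Title; apply Credits, CourseID, Title→Term and equate their Term entries. Row 3 is now all distinguished symbols — the join is lossless.
Dependency preservation: the restricted closure of {Room, Dept} across the fragments never reaches {Title}, so Room, Dept → Title cannot be enforced without a join — not preserved.

lossless but not dependency-preserving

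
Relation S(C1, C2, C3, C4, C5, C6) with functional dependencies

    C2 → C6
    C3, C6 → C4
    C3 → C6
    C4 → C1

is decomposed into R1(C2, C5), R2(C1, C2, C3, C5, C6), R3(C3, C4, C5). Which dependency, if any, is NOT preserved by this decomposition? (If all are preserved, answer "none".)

Check C4 → C1: no single fragment contains all of {C1, C4}, and the restricted closure of {C4} across the fragments never reaches {C1}.
C2 → C6 is preserved.
C3, C6 → C4 is preserved.
C3 → C6 is preserved.

C4 → C1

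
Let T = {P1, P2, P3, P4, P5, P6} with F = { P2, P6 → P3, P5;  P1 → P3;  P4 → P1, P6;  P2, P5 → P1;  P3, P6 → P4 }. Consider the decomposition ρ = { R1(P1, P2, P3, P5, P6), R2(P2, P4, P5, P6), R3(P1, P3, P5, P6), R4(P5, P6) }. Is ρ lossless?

Chase test. Columns are P1, P2, P3, P4, P5, P6; row i has aⱼ where attribute j ∈ Ri, else bᵢⱼ.
Initial tableau (one row per fragment):
  row 1: a1 a2 a3 b14 a5 a6
  row 2: b21 a2 b23 a4 a5 a6
  row 3: a1 b32 a3 b34 a5 a6
  row 4: b41 b42 b43 b44 a5 a6
Rows 1 and 2 agree on P2, P6; apply P2, P6→P3, P5 and equate their P3, P5 entries.
Rows 1 and 2 agree on P2, P5; apply P2, P5→P1 and equate their P1 entries.
Rows 1 and 2 agree on P3, P6; apply P3, P6→P4 and equate their P4 entries.
Rows 1 and 3 agree on P3, P6; apply P3, P6→P4 and equate their P4 entries.
Row 1 is now all distinguished symbols — the join is lossless.

Yes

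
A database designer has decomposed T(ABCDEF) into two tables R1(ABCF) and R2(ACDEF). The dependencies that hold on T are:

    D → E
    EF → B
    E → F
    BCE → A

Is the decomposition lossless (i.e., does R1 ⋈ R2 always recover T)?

No

Common attributes: R1 ∩ R2 = {ACF}.
No dependency enlarges {ACF}, so (ACF)⁺ = {ACF}.
The closure contains neither all of R1 = {ABCF} nor all of R2 = {ACDEF}, so the common attributes are not a superkey of either fragment. The join is lossy.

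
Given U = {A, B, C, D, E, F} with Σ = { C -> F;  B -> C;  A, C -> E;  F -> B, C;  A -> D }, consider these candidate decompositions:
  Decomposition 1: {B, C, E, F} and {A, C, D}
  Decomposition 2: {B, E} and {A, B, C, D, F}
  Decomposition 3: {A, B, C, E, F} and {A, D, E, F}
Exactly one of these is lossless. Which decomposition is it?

Decomposition 3

Decomposition 1: common = {C}, closure = {B, C, F} → lossy.
Decomposition 2: common = {B}, closure = {B, C, F} → lossy.
Decomposition 3: common = {A, E, F}, closure = {A, B, C, D, E, F} → lossless.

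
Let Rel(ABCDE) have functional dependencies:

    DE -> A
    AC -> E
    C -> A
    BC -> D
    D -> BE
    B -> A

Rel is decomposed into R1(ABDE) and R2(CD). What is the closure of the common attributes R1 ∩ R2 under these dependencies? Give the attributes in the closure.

R1 ∩ R2 = {D}.
D → BE applies, adding BE
B → A applies, adding A
Closure: {ABDE}.

ABDE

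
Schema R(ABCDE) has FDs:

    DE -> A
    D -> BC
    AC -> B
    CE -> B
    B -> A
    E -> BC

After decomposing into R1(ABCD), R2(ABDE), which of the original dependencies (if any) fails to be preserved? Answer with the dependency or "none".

Check E → BC: no single fragment contains all of {BCE}, and the restricted closure of {E} across the fragments never reaches {BC}.
DE → A is preserved.
D → BC is preserved.
AC → B is preserved.
CE → B is preserved.
B → A is preserved.

E -> BC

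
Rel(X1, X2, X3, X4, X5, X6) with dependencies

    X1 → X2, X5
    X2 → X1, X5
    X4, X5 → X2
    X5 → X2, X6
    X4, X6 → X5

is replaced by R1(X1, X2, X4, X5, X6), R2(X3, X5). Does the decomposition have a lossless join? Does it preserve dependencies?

lossy but dependency-preserving

Lossless test: (X5)⁺ = {X1, X2, X5, X6}, which is a superkey of neither fragment — lossy.
Dependency preservation: every FD's attributes lie within a single fragment, so each can be enforced locally — preserved.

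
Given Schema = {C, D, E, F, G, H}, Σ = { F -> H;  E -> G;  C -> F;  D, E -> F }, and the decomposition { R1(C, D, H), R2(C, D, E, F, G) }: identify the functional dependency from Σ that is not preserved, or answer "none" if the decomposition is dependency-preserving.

Check F → H: no single fragment contains all of {F, H}, and the restricted closure of {F} across the fragments never reaches {H}.
E → G is preserved.
C → F is preserved.
D, E → F is preserved.

F -> H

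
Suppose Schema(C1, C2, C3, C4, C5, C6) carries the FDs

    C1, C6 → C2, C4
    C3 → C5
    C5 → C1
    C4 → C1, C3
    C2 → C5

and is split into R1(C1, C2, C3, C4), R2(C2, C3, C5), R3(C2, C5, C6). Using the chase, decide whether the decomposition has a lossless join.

Chase test. Columns are C1, C2, C3, C4, C5, C6; row i has aⱼ where attribute j ∈ Ri, else bᵢⱼ.
Initial tableau (one row per fragment):
  row 1: a1 a2 a3 a4 b15 b16
  row 2: b21 a2 a3 b24 a5 b26
  row 3: b31 a2 b33 b34 a5 a6
Rows 1 and 2 agree on C3; apply C3→C5 and equate their C5 entries.
Rows 1 and 2 agree on C5; apply C5→C1 and equate their C1 entries.
Rows 1 and 3 agree on C5; apply C5→C1 and equate their C1 entries.
No row becomes fully distinguished — the join is lossy.

No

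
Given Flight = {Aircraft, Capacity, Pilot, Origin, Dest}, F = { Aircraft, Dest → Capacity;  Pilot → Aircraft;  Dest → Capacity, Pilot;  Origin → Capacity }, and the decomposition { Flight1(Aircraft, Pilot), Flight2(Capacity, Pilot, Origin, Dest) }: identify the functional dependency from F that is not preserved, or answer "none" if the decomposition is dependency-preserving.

Aircraft, Dest → Capacity: restricted closure across fragments reaches Capacity.
Pilot → Aircraft lies within Flight1.
Dest → Capacity, Pilot lies within Flight2.
Origin → Capacity lies within Flight2.
Every dependency is enforceable on the fragments, so the decomposition is dependency-preserving.

none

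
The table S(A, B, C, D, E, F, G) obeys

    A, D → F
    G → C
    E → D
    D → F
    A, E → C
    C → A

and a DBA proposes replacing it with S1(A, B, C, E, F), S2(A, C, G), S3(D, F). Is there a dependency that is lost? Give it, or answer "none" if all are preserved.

Check E → D: no single fragment contains all of {D, E}, and the restricted closure of {E} across the fragments never reaches {D}.
A, D → F is preserved.
G → C is preserved.
D → F is preserved.
A, E → C is preserved.
C → A is preserved.

E → D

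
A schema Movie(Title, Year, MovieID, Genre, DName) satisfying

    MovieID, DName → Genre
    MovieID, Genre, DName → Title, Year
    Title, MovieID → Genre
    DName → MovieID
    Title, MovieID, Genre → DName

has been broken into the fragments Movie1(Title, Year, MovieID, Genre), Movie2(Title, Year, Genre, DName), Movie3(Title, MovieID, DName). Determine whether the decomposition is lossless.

Chase test. Columns are Title, Year, MovieID, Genre, DName; row i has aⱼ where attribute j ∈ Moviei, else bᵢⱼ.
Initial tableau (one row per fragment):
  row 1: a1 a2 a3 a4 b15
  row 2: a1 a2 b23 a4 a5
  row 3: a1 b32 a3 b34 a5
Rows 1 and 3 agree on Title, MovieID; apply Title, MovieID→Genre and equate their Genre entries.
Rows 2 and 3 agree on DName; apply DName→MovieID and equate their MovieID entries.
Rows 1 and 2 agree on Title, MovieID, Genre; apply Title, MovieID, Genre→DName and equate their DName entries.
Rows 1 and 3 agree on MovieID, Genre, DName; apply MovieID, Genre, DName→Title, Year and equate their Title, Year entries.
Row 1 is now all distinguished symbols — the join is lossless.

Yes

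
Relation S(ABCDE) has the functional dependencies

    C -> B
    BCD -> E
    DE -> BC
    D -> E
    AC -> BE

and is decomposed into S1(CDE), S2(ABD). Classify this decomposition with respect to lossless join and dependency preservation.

lossless but not dependency-preserving

Lossless test: (D)⁺ = {BCDE}, which contains all of one fragment — lossless.
Dependency preservation: the restricted closure of {C} across the fragments never reaches {B}, so C → B cannot be enforced without a join — not preserved.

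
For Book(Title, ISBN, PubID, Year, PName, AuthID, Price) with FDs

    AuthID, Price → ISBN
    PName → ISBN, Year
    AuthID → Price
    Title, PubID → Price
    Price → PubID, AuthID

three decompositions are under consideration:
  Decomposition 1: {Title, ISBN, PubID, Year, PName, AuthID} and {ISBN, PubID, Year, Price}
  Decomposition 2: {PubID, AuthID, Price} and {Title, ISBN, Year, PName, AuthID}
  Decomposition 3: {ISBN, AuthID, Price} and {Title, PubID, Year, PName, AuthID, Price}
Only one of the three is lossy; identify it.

Decomposition 1

Decomposition 1: common = {ISBN, PubID, Year}, closure = {ISBN, PubID, Year} → lossy.
Decomposition 2: common = {AuthID}, closure = {ISBN, PubID, AuthID, Price} → lossless.
Decomposition 3: common = {AuthID, Price}, closure = {ISBN, PubID, AuthID, Price} → lossless.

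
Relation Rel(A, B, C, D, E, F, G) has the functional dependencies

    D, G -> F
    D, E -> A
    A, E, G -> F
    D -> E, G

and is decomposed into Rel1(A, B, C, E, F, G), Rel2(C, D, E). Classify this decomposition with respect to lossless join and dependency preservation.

lossy and not dependency-preserving

Lossless test: (C, E)⁺ = {C, E}, which is a superkey of neither fragment — lossy.
Dependency preservation: the restricted closure of {D, G} across the fragments never reaches {F}, so D, G → F cannot be enforced without a join — not preserved.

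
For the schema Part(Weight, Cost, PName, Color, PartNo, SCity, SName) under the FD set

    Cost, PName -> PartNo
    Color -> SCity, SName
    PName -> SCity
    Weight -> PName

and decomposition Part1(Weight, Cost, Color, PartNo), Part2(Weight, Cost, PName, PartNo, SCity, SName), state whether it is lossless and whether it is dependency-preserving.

Lossless test: (Weight, Cost, PartNo)⁺ = {Weight, Cost, PName, PartNo, SCity}, which is a superkey of neither fragment — lossy.
Dependency preservation: the restricted closure of {Color} across the fragments never reaches {SCity, SName}, so Color → SCity, SName cannot be enforced without a join — not preserved.

lossy and not dependency-preserving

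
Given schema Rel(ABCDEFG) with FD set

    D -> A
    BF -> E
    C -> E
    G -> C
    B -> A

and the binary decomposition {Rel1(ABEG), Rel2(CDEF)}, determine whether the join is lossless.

No

Common attributes: Rel1 ∩ Rel2 = {E}.
No dependency enlarges {E}, so (E)⁺ = {E}.
The closure contains neither all of Rel1 = {ABEG} nor all of Rel2 = {CDEF}, so the common attributes are not a superkey of either fragment. The join is lossy.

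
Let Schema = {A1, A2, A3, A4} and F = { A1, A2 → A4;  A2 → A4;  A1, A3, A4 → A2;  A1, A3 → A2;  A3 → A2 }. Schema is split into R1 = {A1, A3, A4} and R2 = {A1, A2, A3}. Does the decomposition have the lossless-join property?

Common attributes: R1 ∩ R2 = {A1, A3}.
Closure of {A1, A3}: A1, A3 → A2 applies, adding A2; A1, A2 → A4 applies, adding A4. So (A1, A3)⁺ = {A1, A2, A3, A4}.
This closure contains every attribute of R1, so R1 ∩ R2 → R1. The join is lossless.

Yes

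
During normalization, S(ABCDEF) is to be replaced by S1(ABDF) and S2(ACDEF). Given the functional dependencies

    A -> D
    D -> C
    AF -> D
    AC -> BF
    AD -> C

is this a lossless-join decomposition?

Common attributes: S1 ∩ S2 = {ADF}.
Closure of {ADF}: D → C applies, adding C; AC → BF applies, adding B. So (ADF)⁺ = {ABCDF}.
This closure contains every attribute of S1, so S1 ∩ S2 → S1. The join is lossless.

Yes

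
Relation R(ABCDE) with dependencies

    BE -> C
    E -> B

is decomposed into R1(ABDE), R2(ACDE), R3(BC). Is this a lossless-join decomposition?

Yes

Chase test. Columns are ABCDE; row i has aⱼ where attribute j ∈ Ri, else bᵢⱼ.
Initial tableau (one row per fragment):
  row 1: a1 a2 b13 a4 a5
  row 2: a1 b22 a3 a4 a5
  row 3: b31 a2 a3 b34 b35
Rows 1 and 2 agree on E; apply E→B and equate their B entries.
Rows 1 and 2 agree on BE; apply BE→C and equate their C entries.
Row 1 is now all distinguished symbols — the join is lossless.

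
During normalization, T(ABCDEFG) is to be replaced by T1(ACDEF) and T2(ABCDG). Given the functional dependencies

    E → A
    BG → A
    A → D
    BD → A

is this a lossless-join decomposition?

No

Common attributes: T1 ∩ T2 = {ACD}.
No dependency enlarges {ACD}, so (ACD)⁺ = {ACD}.
The closure contains neither all of T1 = {ACDEF} nor all of T2 = {ABCDG}, so the common attributes are not a superkey of either fragment. The join is lossy.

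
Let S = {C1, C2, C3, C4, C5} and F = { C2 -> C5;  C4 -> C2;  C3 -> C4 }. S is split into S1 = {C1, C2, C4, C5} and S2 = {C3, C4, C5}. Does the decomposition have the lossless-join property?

Common attributes: S1 ∩ S2 = {C4, C5}.
Closure of {C4, C5}: C4 → C2 applies, adding C2. So (C4, C5)⁺ = {C2, C4, C5}.
The closure contains neither all of S1 = {C1, C2, C4, C5} nor all of S2 = {C3, C4, C5}, so the common attributes are not a superkey of either fragment. The join is lossy.

No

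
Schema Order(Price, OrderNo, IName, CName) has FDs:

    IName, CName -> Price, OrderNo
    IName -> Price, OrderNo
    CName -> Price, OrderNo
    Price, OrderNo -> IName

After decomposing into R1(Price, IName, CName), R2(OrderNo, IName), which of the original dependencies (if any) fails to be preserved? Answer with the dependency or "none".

Check Price, OrderNo → IName: no single fragment contains all of {Price, OrderNo, IName}, and the restricted closure of {Price, OrderNo} across the fragments never reaches {IName}.
IName, CName → Price, OrderNo is preserved.
IName → Price, OrderNo is preserved.
CName → Price, OrderNo is preserved.

Price, OrderNo -> IName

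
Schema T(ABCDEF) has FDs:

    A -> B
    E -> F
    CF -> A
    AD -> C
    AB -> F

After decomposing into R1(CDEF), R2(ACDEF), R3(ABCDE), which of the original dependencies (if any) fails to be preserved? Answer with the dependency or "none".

none

A → B lies within R3.
E → F lies within R1.
CF → A lies within R2.
AD → C lies within R2.
AB → F: restricted closure across fragments reaches F.
Every dependency is enforceable on the fragments, so the decomposition is dependency-preserving.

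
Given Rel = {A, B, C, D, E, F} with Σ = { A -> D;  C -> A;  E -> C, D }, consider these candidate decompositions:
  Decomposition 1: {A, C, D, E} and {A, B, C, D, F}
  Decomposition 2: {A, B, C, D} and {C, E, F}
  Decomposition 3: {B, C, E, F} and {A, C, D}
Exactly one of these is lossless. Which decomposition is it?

Decomposition 3

Decomposition 1: common = {A, C, D}, closure = {A, C, D} → lossy.
Decomposition 2: common = {C}, closure = {A, C, D} → lossy.
Decomposition 3: common = {C}, closure = {A, C, D} → lossless.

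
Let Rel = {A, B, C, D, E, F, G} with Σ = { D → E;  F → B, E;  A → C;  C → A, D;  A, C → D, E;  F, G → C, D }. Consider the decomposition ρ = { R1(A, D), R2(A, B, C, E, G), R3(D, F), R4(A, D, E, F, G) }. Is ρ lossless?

No

Chase test. Columns are A, B, C, D, E, F, G; row i has aⱼ where attribute j ∈ Ri, else bᵢⱼ.
Initial tableau (one row per fragment):
  row 1: a1 b12 b13 a4 b15 b16 b17
  row 2: a1 a2 a3 b24 a5 b26 a7
  row 3: b31 b32 b33 a4 b35 a6 b37
  row 4: a1 b42 b43 a4 a5 a6 a7
Rows 1 and 3 agree on D; apply D→E and equate their E entries.
Rows 1 and 4 agree on D; apply D→E and equate their E entries.
Rows 3 and 4 agree on F; apply F→B, E and equate their B, E entries.
Rows 1 and 2 agree on A; apply A→C and equate their C entries.
Rows 1 and 4 agree on A; apply A→C and equate their C entries.
Rows 1 and 2 agree on C; apply C→A, D and equate their A, D entries.
No row becomes fully distinguished — the join is lossy.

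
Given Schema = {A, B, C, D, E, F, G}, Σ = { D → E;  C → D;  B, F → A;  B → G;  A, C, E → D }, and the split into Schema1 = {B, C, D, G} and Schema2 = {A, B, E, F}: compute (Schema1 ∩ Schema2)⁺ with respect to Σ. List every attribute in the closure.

Schema1 ∩ Schema2 = {B}.
B → G applies, adding G
Closure: {B, G}.

B, G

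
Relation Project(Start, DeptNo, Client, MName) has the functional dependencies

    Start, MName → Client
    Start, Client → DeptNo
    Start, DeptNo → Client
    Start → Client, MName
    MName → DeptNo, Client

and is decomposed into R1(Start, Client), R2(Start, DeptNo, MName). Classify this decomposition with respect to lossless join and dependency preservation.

Lossless test: (Start)⁺ = {Start, DeptNo, Client, MName}, which contains all of one fragment — lossless.
Dependency preservation: the restricted closure of {MName} across the fragments never reaches {DeptNo, Client}, so MName → DeptNo, Client cannot be enforced without a join — not preserved.

lossless but not dependency-preserving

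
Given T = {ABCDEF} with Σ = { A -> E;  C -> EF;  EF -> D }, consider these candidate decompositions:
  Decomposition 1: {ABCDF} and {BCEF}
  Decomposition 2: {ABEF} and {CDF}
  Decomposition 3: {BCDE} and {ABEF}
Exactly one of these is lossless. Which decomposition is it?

Decomposition 1: common = {BCF}, closure = {BCDEF} → lossless.
Decomposition 2: common = {F}, closure = {F} → lossy.
Decomposition 3: common = {BE}, closure = {BE} → lossy.

Decomposition 1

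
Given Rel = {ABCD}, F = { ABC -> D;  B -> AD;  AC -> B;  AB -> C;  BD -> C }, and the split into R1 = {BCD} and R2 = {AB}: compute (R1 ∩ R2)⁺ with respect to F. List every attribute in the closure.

ABCD

R1 ∩ R2 = {B}.
B → AD applies, adding AD
AB → C applies, adding C
Closure: {ABCD}.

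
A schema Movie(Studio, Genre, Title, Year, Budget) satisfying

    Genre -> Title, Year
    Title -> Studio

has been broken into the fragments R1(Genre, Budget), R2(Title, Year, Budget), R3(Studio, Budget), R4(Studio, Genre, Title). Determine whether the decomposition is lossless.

No

Chase test. Columns are Studio, Genre, Title, Year, Budget; row i has aⱼ where attribute j ∈ Ri, else bᵢⱼ.
Initial tableau (one row per fragment):
  row 1: b11 a2 b13 b14 a5
  row 2: b21 b22 a3 a4 a5
  row 3: a1 b32 b33 b34 a5
  row 4: a1 a2 a3 b44 b45
Rows 1 and 4 agree on Genre; apply Genre→Title, Year and equate their Title, Year entries.
Rows 1 and 2 agree on Title; apply Title→Studio and equate their Studio entries.
Rows 1 and 4 agree on Title; apply Title→Studio and equate their Studio entries.
No row becomes fully distinguished — the join is lossy.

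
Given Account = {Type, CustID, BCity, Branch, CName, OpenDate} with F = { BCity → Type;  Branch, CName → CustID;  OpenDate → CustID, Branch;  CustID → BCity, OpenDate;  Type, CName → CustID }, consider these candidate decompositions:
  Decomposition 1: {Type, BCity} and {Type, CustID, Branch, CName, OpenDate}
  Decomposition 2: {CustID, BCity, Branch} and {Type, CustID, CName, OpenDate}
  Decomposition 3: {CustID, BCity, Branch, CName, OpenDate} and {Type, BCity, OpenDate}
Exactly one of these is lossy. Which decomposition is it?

Decomposition 1

Decomposition 1: common = {Type}, closure = {Type} → lossy.
Decomposition 2: common = {CustID}, closure = {Type, CustID, BCity, Branch, OpenDate} → lossless.
Decomposition 3: common = {BCity, OpenDate}, closure = {Type, CustID, BCity, Branch, OpenDate} → lossless.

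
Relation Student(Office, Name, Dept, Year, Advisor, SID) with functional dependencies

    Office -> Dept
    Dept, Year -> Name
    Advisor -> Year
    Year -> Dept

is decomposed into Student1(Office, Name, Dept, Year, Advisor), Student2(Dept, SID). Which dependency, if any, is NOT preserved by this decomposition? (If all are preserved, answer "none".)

Office → Dept lies within Student1.
Dept, Year → Name lies within Student1.
Advisor → Year lies within Student1.
Year → Dept lies within Student1.
Every dependency is enforceable on the fragments, so the decomposition is dependency-preserving.

none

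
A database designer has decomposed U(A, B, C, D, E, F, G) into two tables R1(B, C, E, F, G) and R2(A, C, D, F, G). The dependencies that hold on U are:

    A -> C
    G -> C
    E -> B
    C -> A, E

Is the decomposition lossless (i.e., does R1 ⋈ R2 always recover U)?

Yes

Common attributes: R1 ∩ R2 = {C, F, G}.
Closure of {C, F, G}: C → A, E applies, adding A, E; E → B applies, adding B. So (C, F, G)⁺ = {A, B, C, E, F, G}.
This closure contains every attribute of R1, so R1 ∩ R2 → R1. The join is lossless.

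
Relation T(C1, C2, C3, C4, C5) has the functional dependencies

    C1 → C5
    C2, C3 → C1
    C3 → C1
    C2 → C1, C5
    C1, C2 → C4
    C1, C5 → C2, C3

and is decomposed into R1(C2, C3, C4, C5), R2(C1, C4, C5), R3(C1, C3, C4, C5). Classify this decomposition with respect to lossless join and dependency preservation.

lossless and dependency-preserving

Lossless test (chase): Rows 1 and 3 agree on C3; apply C3→C1 and equate their C1 entries. Rows 1 and 2 agree on C1, C5; apply C1, C5→C2, C3 and equate their C2, C3 entries. Rows 1 and 3 agree on C1, C5; apply C1, C5→C2, C3 and equate their C2, C3 entries. Row 1 is now all distinguished symbols — the join is lossless.
Dependency preservation: C2, C3 → C1; C2 → C1, C5; C1, C2 → C4; C1, C5 → C2, C3 are not contained in any single fragment, but the restricted closure of each left-hand side across the fragments still reaches the right-hand side; the remaining FDs each lie inside some fragment. All dependencies are preserved.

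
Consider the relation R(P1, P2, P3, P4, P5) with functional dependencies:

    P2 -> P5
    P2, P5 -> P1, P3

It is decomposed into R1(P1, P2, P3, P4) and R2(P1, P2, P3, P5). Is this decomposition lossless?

Yes

Common attributes: R1 ∩ R2 = {P1, P2, P3}.
Closure of {P1, P2, P3}: P2 → P5 applies, adding P5. So (P1, P2, P3)⁺ = {P1, P2, P3, P5}.
This closure contains every attribute of R2, so R1 ∩ R2 → R2. The join is lossless.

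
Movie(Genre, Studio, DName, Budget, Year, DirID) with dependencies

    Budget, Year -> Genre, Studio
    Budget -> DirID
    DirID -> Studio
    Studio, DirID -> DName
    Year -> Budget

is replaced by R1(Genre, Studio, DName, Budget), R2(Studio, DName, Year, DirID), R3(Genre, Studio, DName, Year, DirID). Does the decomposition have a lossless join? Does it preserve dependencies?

Lossless test (chase): Rows 2 and 3 agree on Year; apply Year→Budget and equate their Budget entries. Rows 2 and 3 agree on Budget, Year; apply Budget, Year→Genre, Studio and equate their Genre, Studio entries. No row becomes fully distinguished — the join is lossy.
Dependency preservation: the restricted closure of {Budget} across the fragments never reaches {DirID}, so Budget → DirID cannot be enforced without a join — not preserved.

lossy and not dependency-preserving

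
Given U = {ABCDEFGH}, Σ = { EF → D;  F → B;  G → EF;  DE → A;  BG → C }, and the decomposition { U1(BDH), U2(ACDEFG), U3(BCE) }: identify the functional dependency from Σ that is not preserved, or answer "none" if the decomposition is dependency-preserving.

F → B

Check F → B: no single fragment contains all of {BF}, and the restricted closure of {F} across the fragments never reaches {B}.
EF → D is preserved.
G → EF is preserved.
DE → A is preserved.
BG → C is preserved.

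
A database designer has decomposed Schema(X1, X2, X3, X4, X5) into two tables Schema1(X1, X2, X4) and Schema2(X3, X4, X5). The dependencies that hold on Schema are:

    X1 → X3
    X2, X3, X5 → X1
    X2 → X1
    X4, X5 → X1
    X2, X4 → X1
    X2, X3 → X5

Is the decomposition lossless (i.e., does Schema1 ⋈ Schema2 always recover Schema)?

No

Common attributes: Schema1 ∩ Schema2 = {X4}.
No dependency enlarges {X4}, so (X4)⁺ = {X4}.
The closure contains neither all of Schema1 = {X1, X2, X4} nor all of Schema2 = {X3, X4, X5}, so the common attributes are not a superkey of either fragment. The join is lossy.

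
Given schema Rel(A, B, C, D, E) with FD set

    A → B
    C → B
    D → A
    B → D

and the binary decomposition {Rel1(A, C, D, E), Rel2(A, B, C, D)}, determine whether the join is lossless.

Common attributes: Rel1 ∩ Rel2 = {A, C, D}.
Closure of {A, C, D}: A → B applies, adding B. So (A, C, D)⁺ = {A, B, C, D}.
This closure contains every attribute of Rel2, so Rel1 ∩ Rel2 → Rel2. The join is lossless.

Yes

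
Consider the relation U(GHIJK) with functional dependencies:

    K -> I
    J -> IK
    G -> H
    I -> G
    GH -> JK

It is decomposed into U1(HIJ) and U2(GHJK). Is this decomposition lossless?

Yes

Common attributes: U1 ∩ U2 = {HJ}.
Closure of {HJ}: J → IK applies, adding IK; I → G applies, adding G. So (HJ)⁺ = {GHIJK}.
This closure contains every attribute of U1, so U1 ∩ U2 → U1. The join is lossless.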